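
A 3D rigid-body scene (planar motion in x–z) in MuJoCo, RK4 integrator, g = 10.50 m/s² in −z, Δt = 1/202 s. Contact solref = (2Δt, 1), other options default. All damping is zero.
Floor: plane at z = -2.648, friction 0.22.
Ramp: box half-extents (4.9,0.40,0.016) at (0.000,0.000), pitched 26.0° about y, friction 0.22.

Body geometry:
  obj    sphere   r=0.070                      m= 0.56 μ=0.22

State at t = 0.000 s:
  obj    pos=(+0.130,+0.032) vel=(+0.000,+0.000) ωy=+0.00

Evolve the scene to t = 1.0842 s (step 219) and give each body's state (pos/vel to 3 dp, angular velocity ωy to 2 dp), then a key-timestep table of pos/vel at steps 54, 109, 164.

State at t = 1.0842 s:
  obj    pos=(+1.867,-0.815) vel=(+3.204,-1.563) ωy=+50.91

Key-timestep trajectory:
   step    t(s)  obj.x    obj.z    obj.vx   obj.vz 
     54  0.2673   +0.236  -0.019  +0.790  -0.385
    109  0.5396   +0.560  -0.178  +1.595  -0.778
    164  0.8119   +1.104  -0.443  +2.399  -1.170


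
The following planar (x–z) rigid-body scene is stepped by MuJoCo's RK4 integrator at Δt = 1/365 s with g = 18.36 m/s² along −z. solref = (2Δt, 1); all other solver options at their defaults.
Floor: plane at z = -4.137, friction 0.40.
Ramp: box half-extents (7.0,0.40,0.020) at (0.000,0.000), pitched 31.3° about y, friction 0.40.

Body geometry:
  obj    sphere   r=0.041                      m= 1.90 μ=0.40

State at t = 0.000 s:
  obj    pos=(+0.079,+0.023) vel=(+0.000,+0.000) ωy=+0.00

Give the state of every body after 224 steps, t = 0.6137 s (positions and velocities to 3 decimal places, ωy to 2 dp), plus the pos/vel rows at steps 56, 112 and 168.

State at t = 0.6137 s:
  obj    pos=(+1.175,-0.643) vel=(+3.573,-2.172) ωy=+101.97

Key-timestep trajectory:
   step    t(s)  obj.x    obj.z    obj.vx   obj.vz 
     56  0.1534   +0.148  -0.018  +0.893  -0.543
    112  0.3068   +0.353  -0.143  +1.786  -1.086
    168  0.4603   +0.696  -0.352  +2.680  -1.629


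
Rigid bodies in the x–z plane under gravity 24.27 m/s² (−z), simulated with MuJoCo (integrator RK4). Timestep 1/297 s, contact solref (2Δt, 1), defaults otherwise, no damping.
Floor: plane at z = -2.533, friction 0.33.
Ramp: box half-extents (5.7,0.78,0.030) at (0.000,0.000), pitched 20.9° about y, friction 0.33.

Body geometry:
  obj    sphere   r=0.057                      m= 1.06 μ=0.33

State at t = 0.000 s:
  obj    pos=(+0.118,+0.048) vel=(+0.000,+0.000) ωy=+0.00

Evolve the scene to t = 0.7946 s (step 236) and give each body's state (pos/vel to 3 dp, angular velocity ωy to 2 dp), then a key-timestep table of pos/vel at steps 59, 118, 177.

State at t = 0.7946 s:
  obj    pos=(+1.942,-0.648) vel=(+4.591,-1.753) ωy=+86.20

Key-timestep trajectory:
   step    t(s)  obj.x    obj.z    obj.vx   obj.vz 
     59  0.1987   +0.232  +0.005  +1.148  -0.438
    118  0.3973   +0.574  -0.126  +2.296  -0.877
    177  0.5960   +1.144  -0.344  +3.443  -1.315


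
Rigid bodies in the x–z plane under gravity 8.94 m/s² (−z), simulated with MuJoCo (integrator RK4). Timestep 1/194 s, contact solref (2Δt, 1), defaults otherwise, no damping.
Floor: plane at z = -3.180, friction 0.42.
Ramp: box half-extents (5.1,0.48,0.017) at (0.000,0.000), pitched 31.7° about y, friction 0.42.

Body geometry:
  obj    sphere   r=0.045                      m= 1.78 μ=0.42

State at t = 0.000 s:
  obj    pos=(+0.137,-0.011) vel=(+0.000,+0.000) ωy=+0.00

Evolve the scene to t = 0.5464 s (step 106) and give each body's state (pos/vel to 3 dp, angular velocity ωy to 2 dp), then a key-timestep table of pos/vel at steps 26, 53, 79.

State at t = 0.5464 s:
  obj    pos=(+0.563,-0.275) vel=(+1.560,-0.963) ωy=+40.73

Key-timestep trajectory:
   step    t(s)  obj.x    obj.z    obj.vx   obj.vz 
     26  0.1340   +0.162  -0.027  +0.383  -0.236
     53  0.2732   +0.243  -0.077  +0.780  -0.482
     79  0.4072   +0.374  -0.158  +1.163  -0.718


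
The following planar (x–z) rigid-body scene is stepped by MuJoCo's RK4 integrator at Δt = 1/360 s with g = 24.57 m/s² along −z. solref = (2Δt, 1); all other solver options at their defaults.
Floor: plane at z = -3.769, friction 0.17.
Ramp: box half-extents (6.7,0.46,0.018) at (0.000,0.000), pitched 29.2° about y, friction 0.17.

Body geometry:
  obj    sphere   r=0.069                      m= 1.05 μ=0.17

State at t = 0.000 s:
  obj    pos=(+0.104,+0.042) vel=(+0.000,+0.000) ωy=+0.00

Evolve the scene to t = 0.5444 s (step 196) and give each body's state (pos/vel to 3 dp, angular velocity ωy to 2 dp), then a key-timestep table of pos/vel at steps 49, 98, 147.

State at t = 0.5444 s:
  obj    pos=(+1.212,-0.578) vel=(+4.070,-2.274) ωy=+67.54

Key-timestep trajectory:
   step    t(s)  obj.x    obj.z    obj.vx   obj.vz 
     49  0.1361   +0.173  +0.003  +1.018  -0.569
     98  0.2722   +0.381  -0.113  +2.035  -1.137
    147  0.4083   +0.727  -0.307  +3.052  -1.706


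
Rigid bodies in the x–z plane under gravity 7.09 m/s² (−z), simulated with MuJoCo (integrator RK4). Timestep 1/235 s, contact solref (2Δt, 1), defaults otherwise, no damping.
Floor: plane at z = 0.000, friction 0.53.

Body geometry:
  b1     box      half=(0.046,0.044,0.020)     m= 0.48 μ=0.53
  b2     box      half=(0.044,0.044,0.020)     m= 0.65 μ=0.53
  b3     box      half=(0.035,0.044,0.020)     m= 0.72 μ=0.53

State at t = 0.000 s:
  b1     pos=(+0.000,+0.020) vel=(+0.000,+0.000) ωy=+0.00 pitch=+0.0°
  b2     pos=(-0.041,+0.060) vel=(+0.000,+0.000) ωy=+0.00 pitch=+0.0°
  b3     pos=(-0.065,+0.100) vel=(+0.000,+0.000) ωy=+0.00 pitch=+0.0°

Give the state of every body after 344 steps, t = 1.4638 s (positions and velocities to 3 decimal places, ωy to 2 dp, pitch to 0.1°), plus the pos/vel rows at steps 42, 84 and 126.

State at t = 1.4638 s:
  b1     pos=(+0.000,+0.020) vel=(+0.000,+0.000) ωy=+0.00 pitch=+0.0°
  b2     pos=(-0.126,+0.043) vel=(+0.000,+0.000) ωy=+0.00 pitch=-141.8°
  b3     pos=(-0.190,+0.020) vel=(+0.000,+0.000) ωy=+0.00 pitch=+180.0°

Key-timestep trajectory:
   step    t(s)  b1.x    b1.z    b1.vx   b1.vz   b2.x    b2.z    b2.vx   b2.vz   b3.x    b3.z    b3.vx   b3.vz 
     42  0.1787   +0.000  +0.020  +0.001  +0.000   -0.049  +0.060  -0.108  -0.013   -0.086  +0.089  -0.259  -0.209
     84  0.3574   +0.000  +0.020  +0.000  +0.000   -0.085  +0.044  -0.220  +0.063   -0.141  +0.039  -0.229  +0.083
    126  0.5362   +0.000  +0.020  +0.000  +0.000   -0.109  +0.048  -0.120  -0.011   -0.184  +0.025  -0.297  -0.339


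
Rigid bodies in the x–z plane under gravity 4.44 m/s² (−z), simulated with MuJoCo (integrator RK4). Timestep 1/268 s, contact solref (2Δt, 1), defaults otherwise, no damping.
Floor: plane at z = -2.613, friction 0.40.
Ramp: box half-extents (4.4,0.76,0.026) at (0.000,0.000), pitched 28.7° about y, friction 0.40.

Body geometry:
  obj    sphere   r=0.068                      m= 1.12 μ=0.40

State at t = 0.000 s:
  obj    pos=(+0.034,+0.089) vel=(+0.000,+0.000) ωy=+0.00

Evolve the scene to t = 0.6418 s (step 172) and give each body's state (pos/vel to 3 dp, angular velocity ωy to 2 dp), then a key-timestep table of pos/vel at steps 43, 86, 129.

State at t = 0.6418 s:
  obj    pos=(+0.309,-0.062) vel=(+0.857,-0.469) ωy=+14.37

Key-timestep trajectory:
   step    t(s)  obj.x    obj.z    obj.vx   obj.vz 
     43  0.1604   +0.051  +0.079  +0.214  -0.117
     86  0.3209   +0.103  +0.051  +0.429  -0.235
    129  0.4813   +0.189  +0.004  +0.643  -0.352


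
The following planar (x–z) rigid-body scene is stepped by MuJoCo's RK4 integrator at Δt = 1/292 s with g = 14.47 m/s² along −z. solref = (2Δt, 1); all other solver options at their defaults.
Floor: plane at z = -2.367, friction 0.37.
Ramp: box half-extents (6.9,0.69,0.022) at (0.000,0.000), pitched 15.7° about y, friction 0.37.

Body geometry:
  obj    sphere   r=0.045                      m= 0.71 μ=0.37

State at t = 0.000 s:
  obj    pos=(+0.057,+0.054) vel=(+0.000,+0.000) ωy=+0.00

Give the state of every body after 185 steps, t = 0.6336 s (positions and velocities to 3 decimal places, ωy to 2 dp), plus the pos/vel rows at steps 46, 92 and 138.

State at t = 0.6336 s:
  obj    pos=(+0.597,-0.098) vel=(+1.706,-0.480) ωy=+39.37

Key-timestep trajectory:
   step    t(s)  obj.x    obj.z    obj.vx   obj.vz 
     46  0.1575   +0.090  +0.044  +0.424  -0.119
     92  0.3151   +0.191  +0.016  +0.848  -0.238
    138  0.4726   +0.358  -0.031  +1.273  -0.358


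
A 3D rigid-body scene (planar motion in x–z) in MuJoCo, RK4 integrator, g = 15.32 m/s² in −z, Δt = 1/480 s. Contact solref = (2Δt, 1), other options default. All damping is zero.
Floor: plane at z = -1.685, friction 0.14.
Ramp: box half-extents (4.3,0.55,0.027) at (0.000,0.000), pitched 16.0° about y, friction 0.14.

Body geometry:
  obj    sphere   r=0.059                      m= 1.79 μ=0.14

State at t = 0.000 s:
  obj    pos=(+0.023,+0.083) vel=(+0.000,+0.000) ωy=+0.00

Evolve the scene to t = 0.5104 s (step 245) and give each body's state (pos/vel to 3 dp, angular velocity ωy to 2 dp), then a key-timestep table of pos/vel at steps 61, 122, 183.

State at t = 0.5104 s:
  obj    pos=(+0.401,-0.025) vel=(+1.480,-0.424) ωy=+26.09

Key-timestep trajectory:
   step    t(s)  obj.x    obj.z    obj.vx   obj.vz 
     61  0.1271   +0.046  +0.076  +0.369  -0.106
    122  0.2542   +0.117  +0.056  +0.737  -0.211
    183  0.3812   +0.234  +0.022  +1.105  -0.317


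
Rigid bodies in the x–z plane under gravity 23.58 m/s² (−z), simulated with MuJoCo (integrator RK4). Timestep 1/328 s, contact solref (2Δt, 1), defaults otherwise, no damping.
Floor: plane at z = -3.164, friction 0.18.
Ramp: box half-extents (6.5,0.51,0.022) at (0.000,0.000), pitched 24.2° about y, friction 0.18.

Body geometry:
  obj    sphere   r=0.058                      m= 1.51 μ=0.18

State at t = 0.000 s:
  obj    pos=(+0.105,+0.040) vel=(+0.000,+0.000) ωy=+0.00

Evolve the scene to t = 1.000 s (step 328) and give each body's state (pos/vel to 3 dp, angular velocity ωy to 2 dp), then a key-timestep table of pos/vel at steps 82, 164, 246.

State at t = 1.000 s:
  obj    pos=(+3.254,-1.375) vel=(+6.298,-2.830) ωy=+119.02

Key-timestep trajectory:
   step    t(s)  obj.x    obj.z    obj.vx   obj.vz 
     82  0.2500   +0.302  -0.048  +1.575  -0.708
    164  0.5000   +0.893  -0.313  +3.149  -1.415
    246  0.7500   +1.877  -0.756  +4.723  -2.123


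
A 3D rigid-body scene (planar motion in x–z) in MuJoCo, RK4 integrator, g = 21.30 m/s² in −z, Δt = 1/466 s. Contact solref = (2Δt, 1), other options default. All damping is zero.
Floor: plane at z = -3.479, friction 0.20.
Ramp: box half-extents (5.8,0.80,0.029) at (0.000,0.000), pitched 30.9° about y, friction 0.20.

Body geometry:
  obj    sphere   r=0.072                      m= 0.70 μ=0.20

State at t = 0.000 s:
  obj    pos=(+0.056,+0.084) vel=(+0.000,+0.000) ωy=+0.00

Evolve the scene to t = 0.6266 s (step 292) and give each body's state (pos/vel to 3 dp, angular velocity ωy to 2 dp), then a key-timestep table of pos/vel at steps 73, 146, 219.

State at t = 0.6266 s:
  obj    pos=(+1.372,-0.704) vel=(+4.201,-2.514) ωy=+67.98

Key-timestep trajectory:
   step    t(s)  obj.x    obj.z    obj.vx   obj.vz 
     73  0.1567   +0.138  +0.035  +1.051  -0.629
    146  0.3133   +0.385  -0.113  +2.101  -1.257
    219  0.4700   +0.797  -0.359  +3.151  -1.886


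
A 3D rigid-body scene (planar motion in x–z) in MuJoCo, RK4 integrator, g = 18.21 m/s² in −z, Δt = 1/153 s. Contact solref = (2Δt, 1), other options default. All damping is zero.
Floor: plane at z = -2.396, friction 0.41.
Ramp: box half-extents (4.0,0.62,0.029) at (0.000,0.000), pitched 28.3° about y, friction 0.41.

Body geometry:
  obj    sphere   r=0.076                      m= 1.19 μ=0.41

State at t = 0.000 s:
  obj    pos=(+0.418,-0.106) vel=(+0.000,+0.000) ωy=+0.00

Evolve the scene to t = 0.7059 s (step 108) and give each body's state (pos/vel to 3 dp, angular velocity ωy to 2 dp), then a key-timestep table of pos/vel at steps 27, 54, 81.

State at t = 0.7059 s:
  obj    pos=(+1.771,-0.834) vel=(+3.833,-2.064) ωy=+57.26

Key-timestep trajectory:
   step    t(s)  obj.x    obj.z    obj.vx   obj.vz 
     27  0.1765   +0.503  -0.151  +0.959  -0.516
     54  0.3529   +0.756  -0.288  +1.917  -1.032
     81  0.5294   +1.179  -0.516  +2.875  -1.548


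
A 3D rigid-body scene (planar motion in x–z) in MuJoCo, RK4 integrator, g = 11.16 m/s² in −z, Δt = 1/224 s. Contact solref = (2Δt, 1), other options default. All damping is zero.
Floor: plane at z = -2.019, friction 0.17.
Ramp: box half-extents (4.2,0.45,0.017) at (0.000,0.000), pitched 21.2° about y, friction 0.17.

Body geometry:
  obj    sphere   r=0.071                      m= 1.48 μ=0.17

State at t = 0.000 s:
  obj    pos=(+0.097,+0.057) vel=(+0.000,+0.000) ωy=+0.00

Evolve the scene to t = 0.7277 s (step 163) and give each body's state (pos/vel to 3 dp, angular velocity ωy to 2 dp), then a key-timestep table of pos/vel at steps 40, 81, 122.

State at t = 0.7277 s:
  obj    pos=(+0.809,-0.219) vel=(+1.956,-0.759) ωy=+29.54

Key-timestep trajectory:
   step    t(s)  obj.x    obj.z    obj.vx   obj.vz 
     40  0.1786   +0.140  +0.040  +0.480  -0.186
     81  0.3616   +0.273  -0.011  +0.972  -0.377
    122  0.5446   +0.496  -0.098  +1.464  -0.568


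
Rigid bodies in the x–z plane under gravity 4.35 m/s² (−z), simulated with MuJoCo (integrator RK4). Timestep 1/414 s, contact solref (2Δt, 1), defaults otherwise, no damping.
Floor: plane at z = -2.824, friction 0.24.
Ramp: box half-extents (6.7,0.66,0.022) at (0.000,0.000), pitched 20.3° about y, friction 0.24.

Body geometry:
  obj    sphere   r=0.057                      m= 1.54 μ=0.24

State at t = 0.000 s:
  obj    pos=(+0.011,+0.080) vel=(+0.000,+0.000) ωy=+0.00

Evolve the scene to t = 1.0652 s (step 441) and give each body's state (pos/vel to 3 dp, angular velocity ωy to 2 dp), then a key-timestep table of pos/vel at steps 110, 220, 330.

State at t = 1.0652 s:
  obj    pos=(+0.585,-0.132) vel=(+1.077,-0.398) ωy=+20.14

Key-timestep trajectory:
   step    t(s)  obj.x    obj.z    obj.vx   obj.vz 
    110  0.2657   +0.047  +0.067  +0.269  -0.099
    220  0.5314   +0.154  +0.027  +0.537  -0.199
    330  0.7971   +0.332  -0.039  +0.806  -0.298


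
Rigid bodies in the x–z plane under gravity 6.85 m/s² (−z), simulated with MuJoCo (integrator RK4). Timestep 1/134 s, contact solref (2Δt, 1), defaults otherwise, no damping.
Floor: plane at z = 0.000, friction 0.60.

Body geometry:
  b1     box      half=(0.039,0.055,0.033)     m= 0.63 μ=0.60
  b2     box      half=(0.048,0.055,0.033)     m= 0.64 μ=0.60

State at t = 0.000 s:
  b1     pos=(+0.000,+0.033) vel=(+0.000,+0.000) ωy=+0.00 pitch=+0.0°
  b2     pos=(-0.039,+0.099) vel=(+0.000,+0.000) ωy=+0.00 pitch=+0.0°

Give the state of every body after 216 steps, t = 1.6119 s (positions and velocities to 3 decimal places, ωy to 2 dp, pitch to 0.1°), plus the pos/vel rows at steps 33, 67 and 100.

State at t = 1.6119 s:
  b1     pos=(+0.000,+0.033) vel=(+0.000,+0.000) ωy=+0.00 pitch=+0.0°
  b2     pos=(-0.083,+0.048) vel=(+0.000,+0.000) ωy=+0.00 pitch=-90.0°

Key-timestep trajectory:
   step    t(s)  b1.x    b1.z    b1.vx   b1.vz   b2.x    b2.z    b2.vx   b2.vz 
     33  0.2463   +0.000  +0.033  +0.000  +0.000   -0.040  +0.099  -0.010  +0.000
     67  0.5000   +0.000  +0.033  +0.000  +0.000   -0.051  +0.097  -0.115  -0.043
    100  0.7463   +0.000  +0.033  +0.000  +0.000   -0.090  +0.052  -0.008  +0.022


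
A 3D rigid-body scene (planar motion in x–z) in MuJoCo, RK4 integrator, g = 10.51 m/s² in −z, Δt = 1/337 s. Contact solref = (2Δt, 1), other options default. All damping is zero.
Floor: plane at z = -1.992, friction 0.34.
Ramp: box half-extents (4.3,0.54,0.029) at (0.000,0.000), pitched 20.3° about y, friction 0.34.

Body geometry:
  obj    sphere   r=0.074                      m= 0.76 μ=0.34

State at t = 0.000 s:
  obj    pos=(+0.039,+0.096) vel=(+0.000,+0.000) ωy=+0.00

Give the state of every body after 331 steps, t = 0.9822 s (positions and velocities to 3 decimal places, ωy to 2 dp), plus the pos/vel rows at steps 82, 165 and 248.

State at t = 0.9822 s:
  obj    pos=(+1.217,-0.340) vel=(+2.399,-0.888) ωy=+34.57

Key-timestep trajectory:
   step    t(s)  obj.x    obj.z    obj.vx   obj.vz 
     82  0.2433   +0.111  +0.069  +0.594  -0.220
    165  0.4896   +0.332  -0.013  +1.196  -0.442
    248  0.7359   +0.700  -0.149  +1.798  -0.665


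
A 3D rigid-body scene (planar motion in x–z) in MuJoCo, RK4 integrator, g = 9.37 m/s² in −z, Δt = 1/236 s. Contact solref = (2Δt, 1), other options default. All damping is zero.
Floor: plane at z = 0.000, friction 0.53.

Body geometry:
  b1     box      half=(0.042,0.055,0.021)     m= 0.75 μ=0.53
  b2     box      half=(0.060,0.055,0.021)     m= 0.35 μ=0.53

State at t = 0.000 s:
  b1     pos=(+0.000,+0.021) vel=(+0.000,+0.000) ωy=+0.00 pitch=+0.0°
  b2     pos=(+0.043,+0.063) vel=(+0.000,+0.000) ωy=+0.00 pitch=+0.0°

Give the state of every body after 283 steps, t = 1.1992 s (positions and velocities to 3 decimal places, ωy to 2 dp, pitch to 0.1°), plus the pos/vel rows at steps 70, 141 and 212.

State at t = 1.1992 s:
  b1     pos=(+0.000,+0.021) vel=(+0.000,+0.000) ωy=+0.00 pitch=+0.0°
  b2     pos=(+0.058,+0.055) vel=(+0.000,+0.000) ωy=-0.01 pitch=+41.3°

Key-timestep trajectory:
   step    t(s)  b1.x    b1.z    b1.vx   b1.vz   b2.x    b2.z    b2.vx   b2.vz 
     70  0.2966   +0.000  +0.021  +0.000  +0.000   +0.053  +0.060  +0.103  -0.058
    141  0.5975   +0.000  +0.021  +0.000  +0.000   +0.058  +0.056  +0.001  +0.000
    212  0.8983   +0.000  +0.021  +0.000  +0.000   +0.058  +0.055  +0.000  +0.000


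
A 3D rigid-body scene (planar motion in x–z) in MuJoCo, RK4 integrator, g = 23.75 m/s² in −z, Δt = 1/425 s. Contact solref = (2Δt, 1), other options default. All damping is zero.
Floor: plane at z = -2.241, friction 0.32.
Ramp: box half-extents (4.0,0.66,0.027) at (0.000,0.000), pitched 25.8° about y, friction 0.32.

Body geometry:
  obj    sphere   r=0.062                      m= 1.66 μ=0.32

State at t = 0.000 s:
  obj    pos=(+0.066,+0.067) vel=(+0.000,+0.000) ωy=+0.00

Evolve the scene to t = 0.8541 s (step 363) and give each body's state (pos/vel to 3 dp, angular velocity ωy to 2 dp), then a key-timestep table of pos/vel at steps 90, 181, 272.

State at t = 0.8541 s:
  obj    pos=(+2.491,-1.105) vel=(+5.678,-2.745) ωy=+101.71

Key-timestep trajectory:
   step    t(s)  obj.x    obj.z    obj.vx   obj.vz 
     90  0.2118   +0.215  -0.005  +1.408  -0.681
    181  0.4259   +0.669  -0.225  +2.831  -1.369
    272  0.6400   +1.427  -0.591  +4.254  -2.057


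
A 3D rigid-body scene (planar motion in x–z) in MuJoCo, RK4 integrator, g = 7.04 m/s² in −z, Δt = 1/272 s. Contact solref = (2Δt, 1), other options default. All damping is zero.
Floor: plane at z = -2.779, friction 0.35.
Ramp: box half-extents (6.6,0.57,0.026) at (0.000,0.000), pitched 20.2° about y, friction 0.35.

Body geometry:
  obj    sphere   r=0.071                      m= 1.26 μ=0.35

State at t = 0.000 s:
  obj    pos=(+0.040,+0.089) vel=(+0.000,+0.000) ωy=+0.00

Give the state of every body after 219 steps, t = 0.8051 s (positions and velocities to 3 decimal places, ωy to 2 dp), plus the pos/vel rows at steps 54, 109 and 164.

State at t = 0.8051 s:
  obj    pos=(+0.568,-0.106) vel=(+1.312,-0.483) ωy=+19.69

Key-timestep trajectory:
   step    t(s)  obj.x    obj.z    obj.vx   obj.vz 
     54  0.1985   +0.072  +0.077  +0.324  -0.119
    109  0.4007   +0.171  +0.041  +0.653  -0.240
    164  0.6029   +0.336  -0.020  +0.983  -0.362


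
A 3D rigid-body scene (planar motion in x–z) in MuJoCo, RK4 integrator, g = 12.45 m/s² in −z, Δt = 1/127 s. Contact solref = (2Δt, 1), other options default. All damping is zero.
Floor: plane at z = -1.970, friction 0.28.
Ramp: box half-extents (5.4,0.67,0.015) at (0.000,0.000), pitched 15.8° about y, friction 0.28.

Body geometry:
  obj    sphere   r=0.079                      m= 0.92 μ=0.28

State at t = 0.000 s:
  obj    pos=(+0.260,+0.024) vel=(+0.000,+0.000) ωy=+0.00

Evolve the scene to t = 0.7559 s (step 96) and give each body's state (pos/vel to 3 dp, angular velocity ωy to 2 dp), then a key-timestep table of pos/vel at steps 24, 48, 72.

State at t = 0.7559 s:
  obj    pos=(+0.926,-0.164) vel=(+1.761,-0.498) ωy=+23.16

Key-timestep trajectory:
   step    t(s)  obj.x    obj.z    obj.vx   obj.vz 
     24  0.1890   +0.302  +0.012  +0.440  -0.125
     48  0.3780   +0.427  -0.023  +0.881  -0.249
     72  0.5669   +0.635  -0.082  +1.321  -0.374


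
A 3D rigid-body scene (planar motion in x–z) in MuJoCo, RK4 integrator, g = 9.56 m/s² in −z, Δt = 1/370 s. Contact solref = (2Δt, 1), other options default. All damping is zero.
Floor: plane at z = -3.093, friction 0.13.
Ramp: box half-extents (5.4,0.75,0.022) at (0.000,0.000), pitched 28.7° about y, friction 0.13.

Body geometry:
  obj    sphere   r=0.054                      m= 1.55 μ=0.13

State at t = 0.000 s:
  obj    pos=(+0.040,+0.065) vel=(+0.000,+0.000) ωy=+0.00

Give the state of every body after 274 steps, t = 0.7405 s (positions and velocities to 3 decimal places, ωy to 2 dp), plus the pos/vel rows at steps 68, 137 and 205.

State at t = 0.7405 s:
  obj    pos=(+0.882,-0.396) vel=(+2.269,-1.258) ωy=+37.29

Key-timestep trajectory:
   step    t(s)  obj.x    obj.z    obj.vx   obj.vz 
     68  0.1838   +0.092  +0.036  +0.565  -0.308
    137  0.3703   +0.250  -0.050  +1.139  -0.617
    205  0.5541   +0.511  -0.193  +1.707  -0.916


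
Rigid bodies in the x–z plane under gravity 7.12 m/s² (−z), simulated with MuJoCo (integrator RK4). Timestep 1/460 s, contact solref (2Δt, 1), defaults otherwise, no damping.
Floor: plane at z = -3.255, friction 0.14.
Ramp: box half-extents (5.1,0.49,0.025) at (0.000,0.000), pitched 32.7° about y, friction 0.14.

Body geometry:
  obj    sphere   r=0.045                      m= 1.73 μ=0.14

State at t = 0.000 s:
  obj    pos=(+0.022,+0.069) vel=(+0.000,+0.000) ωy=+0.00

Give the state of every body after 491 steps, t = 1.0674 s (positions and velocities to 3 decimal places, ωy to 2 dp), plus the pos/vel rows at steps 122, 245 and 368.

State at t = 1.0674 s:
  obj    pos=(+1.464,-0.856) vel=(+2.704,-1.730) ωy=+49.77

Key-timestep trajectory:
   step    t(s)  obj.x    obj.z    obj.vx   obj.vz 
    122  0.2652   +0.111  +0.012  +0.671  -0.432
    245  0.5326   +0.381  -0.161  +1.350  -0.862
    368  0.8000   +0.832  -0.451  +2.036  -1.275


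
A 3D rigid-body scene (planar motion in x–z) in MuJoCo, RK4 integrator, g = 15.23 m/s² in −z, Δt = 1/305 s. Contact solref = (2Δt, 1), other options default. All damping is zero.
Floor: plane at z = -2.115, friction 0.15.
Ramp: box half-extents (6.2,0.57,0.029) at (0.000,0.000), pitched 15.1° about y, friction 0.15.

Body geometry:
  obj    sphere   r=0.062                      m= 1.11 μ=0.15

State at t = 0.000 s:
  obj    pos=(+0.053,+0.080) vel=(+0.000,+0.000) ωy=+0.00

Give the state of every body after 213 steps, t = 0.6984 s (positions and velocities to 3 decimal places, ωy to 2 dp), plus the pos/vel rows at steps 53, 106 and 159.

State at t = 0.6984 s:
  obj    pos=(+0.720,-0.100) vel=(+1.911,-0.516) ωy=+31.92

Key-timestep trajectory:
   step    t(s)  obj.x    obj.z    obj.vx   obj.vz 
     53  0.1738   +0.094  +0.069  +0.476  -0.128
    106  0.3475   +0.218  +0.035  +0.951  -0.257
    159  0.5213   +0.425  -0.020  +1.426  -0.385


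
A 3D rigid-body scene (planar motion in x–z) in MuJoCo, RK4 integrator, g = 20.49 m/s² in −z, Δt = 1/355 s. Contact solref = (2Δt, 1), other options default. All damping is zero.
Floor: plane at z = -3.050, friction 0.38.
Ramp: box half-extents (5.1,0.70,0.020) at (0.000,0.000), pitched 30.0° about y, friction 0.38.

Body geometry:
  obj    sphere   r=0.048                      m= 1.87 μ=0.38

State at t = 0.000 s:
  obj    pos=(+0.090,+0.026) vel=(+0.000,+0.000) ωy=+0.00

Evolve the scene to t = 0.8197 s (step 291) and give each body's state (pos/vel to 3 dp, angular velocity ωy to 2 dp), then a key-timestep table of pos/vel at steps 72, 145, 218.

State at t = 0.8197 s:
  obj    pos=(+2.219,-1.203) vel=(+5.195,-2.999) ωy=+124.96

Key-timestep trajectory:
   step    t(s)  obj.x    obj.z    obj.vx   obj.vz 
     72  0.2028   +0.221  -0.049  +1.285  -0.742
    145  0.4085   +0.619  -0.279  +2.589  -1.495
    218  0.6141   +1.285  -0.664  +3.892  -2.247


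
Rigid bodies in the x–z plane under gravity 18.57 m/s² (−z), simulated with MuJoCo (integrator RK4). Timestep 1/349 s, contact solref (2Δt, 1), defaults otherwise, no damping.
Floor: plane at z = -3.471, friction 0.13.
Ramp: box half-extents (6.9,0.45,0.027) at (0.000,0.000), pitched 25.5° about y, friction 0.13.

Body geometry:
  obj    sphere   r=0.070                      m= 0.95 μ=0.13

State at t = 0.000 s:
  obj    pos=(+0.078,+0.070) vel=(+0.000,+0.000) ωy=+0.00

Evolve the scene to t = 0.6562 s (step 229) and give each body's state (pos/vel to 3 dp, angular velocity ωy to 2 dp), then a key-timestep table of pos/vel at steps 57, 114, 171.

State at t = 0.6562 s:
  obj    pos=(+1.209,-0.469) vel=(+3.445,-1.646) ωy=+50.98

Key-timestep trajectory:
   step    t(s)  obj.x    obj.z    obj.vx   obj.vz 
     57  0.1633   +0.148  +0.037  +0.861  -0.402
    114  0.3266   +0.359  -0.064  +1.714  -0.824
    171  0.4900   +0.709  -0.231  +2.577  -1.217


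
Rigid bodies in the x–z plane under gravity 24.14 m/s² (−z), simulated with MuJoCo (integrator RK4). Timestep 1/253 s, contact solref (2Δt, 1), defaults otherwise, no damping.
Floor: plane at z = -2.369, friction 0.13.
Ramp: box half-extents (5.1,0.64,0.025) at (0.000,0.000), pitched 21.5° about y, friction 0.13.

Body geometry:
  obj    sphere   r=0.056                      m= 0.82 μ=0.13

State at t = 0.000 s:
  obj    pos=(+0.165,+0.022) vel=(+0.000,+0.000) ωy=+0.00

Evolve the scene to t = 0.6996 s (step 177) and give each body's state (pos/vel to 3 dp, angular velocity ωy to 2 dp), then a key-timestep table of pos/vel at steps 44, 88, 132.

State at t = 0.6996 s:
  obj    pos=(+1.604,-0.545) vel=(+4.114,-1.621) ωy=+78.92

Key-timestep trajectory:
   step    t(s)  obj.x    obj.z    obj.vx   obj.vz 
     44  0.1739   +0.254  -0.013  +1.023  -0.403
     88  0.3478   +0.521  -0.118  +2.046  -0.806
    132  0.5217   +0.966  -0.293  +3.068  -1.209


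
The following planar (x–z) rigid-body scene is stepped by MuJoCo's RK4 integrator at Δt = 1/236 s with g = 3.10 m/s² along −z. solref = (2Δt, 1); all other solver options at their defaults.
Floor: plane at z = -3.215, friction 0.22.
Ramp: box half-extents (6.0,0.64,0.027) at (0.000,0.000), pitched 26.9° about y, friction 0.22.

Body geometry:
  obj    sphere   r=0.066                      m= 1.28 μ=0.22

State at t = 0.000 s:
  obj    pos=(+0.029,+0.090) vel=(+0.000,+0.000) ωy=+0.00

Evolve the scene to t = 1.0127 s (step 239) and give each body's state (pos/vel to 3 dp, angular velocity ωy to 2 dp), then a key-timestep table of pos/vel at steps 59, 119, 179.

State at t = 1.0127 s:
  obj    pos=(+0.487,-0.143) vel=(+0.905,-0.459) ωy=+15.37

Key-timestep trajectory:
   step    t(s)  obj.x    obj.z    obj.vx   obj.vz 
     59  0.2500   +0.057  +0.075  +0.223  -0.113
    119  0.5042   +0.143  +0.032  +0.451  -0.229
    179  0.7585   +0.286  -0.041  +0.678  -0.344


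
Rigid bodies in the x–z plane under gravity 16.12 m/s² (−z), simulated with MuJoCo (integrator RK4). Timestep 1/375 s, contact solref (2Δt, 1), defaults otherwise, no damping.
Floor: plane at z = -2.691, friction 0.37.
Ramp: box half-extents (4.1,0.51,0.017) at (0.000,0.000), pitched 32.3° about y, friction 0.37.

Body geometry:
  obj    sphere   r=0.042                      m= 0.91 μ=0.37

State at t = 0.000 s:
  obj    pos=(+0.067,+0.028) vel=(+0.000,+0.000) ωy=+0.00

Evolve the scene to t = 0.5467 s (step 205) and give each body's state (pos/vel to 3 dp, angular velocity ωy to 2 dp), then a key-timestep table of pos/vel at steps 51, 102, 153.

State at t = 0.5467 s:
  obj    pos=(+0.844,-0.464) vel=(+2.843,-1.797) ωy=+80.07

Key-timestep trajectory:
   step    t(s)  obj.x    obj.z    obj.vx   obj.vz 
     51  0.1360   +0.115  -0.003  +0.707  -0.447
    102  0.2720   +0.259  -0.094  +1.415  -0.894
    153  0.4080   +0.500  -0.246  +2.122  -1.341


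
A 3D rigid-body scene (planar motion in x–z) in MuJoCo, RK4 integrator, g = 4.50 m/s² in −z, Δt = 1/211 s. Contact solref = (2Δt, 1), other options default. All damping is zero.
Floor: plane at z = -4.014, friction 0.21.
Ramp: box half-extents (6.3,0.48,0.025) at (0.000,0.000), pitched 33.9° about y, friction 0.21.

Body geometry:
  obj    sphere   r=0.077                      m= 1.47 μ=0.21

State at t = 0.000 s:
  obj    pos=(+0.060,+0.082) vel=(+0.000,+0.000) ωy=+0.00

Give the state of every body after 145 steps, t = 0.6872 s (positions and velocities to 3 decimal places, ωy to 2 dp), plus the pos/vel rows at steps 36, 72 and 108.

State at t = 0.6872 s:
  obj    pos=(+0.412,-0.154) vel=(+1.023,-0.687) ωy=+15.99

Key-timestep trajectory:
   step    t(s)  obj.x    obj.z    obj.vx   obj.vz 
     36  0.1706   +0.082  +0.068  +0.254  -0.171
     72  0.3412   +0.147  +0.024  +0.508  -0.341
    108  0.5118   +0.255  -0.049  +0.762  -0.512


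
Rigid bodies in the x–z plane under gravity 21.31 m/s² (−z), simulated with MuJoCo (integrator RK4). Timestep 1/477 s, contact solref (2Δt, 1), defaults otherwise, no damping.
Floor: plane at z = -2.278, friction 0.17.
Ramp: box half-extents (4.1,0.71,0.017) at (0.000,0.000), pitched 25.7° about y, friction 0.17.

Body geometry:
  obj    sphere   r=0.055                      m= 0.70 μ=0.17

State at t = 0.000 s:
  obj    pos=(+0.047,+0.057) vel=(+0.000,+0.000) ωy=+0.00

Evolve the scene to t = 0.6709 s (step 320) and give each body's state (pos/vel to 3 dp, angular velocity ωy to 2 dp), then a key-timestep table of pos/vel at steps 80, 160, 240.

State at t = 0.6709 s:
  obj    pos=(+1.386,-0.587) vel=(+3.990,-1.920) ωy=+80.50

Key-timestep trajectory:
   step    t(s)  obj.x    obj.z    obj.vx   obj.vz 
     80  0.1677   +0.131  +0.017  +0.998  -0.480
    160  0.3354   +0.382  -0.104  +1.995  -0.960
    240  0.5031   +0.800  -0.305  +2.993  -1.440


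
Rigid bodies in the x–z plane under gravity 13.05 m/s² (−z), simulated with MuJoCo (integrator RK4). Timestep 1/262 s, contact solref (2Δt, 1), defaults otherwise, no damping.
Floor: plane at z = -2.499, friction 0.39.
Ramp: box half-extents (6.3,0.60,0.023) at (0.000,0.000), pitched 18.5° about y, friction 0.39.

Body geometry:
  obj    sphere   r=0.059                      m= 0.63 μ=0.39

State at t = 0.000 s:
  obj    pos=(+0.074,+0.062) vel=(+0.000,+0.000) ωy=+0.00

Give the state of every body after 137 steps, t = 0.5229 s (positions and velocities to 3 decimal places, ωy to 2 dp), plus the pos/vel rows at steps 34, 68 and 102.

State at t = 0.5229 s:
  obj    pos=(+0.457,-0.067) vel=(+1.467,-0.491) ωy=+26.21

Key-timestep trajectory:
   step    t(s)  obj.x    obj.z    obj.vx   obj.vz 
     34  0.1298   +0.098  +0.054  +0.364  -0.122
     68  0.2595   +0.168  +0.030  +0.728  -0.244
    102  0.3893   +0.287  -0.009  +1.092  -0.365


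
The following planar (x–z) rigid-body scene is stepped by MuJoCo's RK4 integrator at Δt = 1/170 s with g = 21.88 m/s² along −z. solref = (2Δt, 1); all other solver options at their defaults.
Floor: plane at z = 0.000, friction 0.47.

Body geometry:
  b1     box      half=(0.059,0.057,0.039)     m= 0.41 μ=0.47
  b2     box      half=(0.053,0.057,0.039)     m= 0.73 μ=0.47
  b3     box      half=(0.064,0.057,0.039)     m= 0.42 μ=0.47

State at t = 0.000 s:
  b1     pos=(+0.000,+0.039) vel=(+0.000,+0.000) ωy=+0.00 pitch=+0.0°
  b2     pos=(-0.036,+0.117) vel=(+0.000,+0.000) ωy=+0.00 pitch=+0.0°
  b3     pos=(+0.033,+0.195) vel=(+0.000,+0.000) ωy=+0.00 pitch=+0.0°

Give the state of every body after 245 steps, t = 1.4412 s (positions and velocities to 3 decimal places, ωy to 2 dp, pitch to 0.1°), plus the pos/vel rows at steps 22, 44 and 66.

State at t = 1.4412 s:
  b1     pos=(+0.000,+0.039) vel=(+0.000,+0.000) ωy=+0.00 pitch=+0.0°
  b2     pos=(-0.036,+0.117) vel=(+0.000,+0.000) ωy=+0.00 pitch=+0.0°
  b3     pos=(+0.256,+0.039) vel=(+0.000,+0.000) ωy=+0.00 pitch=+180.0°

Key-timestep trajectory:
   step    t(s)  b1.x    b1.z    b1.vx   b1.vz   b2.x    b2.z    b2.vx   b2.vz   b3.x    b3.z    b3.vx   b3.vz 
     22  0.1294   +0.000  +0.039  +0.000  +0.000   -0.036  +0.117  +0.000  +0.000   +0.063  +0.159  +0.379  -0.986
     44  0.2588   +0.000  +0.039  +0.000  +0.000   -0.036  +0.117  +0.000  +0.000   +0.164  +0.070  +0.536  +0.265
     66  0.3882   +0.000  +0.039  +0.000  +0.000   -0.036  +0.117  +0.000  +0.000   +0.233  +0.059  +0.691  -0.526


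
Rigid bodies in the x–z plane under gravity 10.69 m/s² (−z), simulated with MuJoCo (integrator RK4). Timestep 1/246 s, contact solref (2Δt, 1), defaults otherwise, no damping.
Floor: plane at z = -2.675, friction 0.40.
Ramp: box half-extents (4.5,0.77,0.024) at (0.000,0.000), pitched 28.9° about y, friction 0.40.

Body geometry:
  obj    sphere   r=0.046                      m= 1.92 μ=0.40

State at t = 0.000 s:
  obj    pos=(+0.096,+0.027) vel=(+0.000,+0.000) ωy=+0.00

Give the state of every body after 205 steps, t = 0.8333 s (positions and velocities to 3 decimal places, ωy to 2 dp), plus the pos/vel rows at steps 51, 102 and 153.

State at t = 0.8333 s:
  obj    pos=(+1.218,-0.592) vel=(+2.692,-1.486) ωy=+66.84

Key-timestep trajectory:
   step    t(s)  obj.x    obj.z    obj.vx   obj.vz 
     51  0.2073   +0.165  -0.011  +0.670  -0.370
    102  0.4146   +0.374  -0.126  +1.340  -0.740
    153  0.6220   +0.721  -0.318  +2.009  -1.109


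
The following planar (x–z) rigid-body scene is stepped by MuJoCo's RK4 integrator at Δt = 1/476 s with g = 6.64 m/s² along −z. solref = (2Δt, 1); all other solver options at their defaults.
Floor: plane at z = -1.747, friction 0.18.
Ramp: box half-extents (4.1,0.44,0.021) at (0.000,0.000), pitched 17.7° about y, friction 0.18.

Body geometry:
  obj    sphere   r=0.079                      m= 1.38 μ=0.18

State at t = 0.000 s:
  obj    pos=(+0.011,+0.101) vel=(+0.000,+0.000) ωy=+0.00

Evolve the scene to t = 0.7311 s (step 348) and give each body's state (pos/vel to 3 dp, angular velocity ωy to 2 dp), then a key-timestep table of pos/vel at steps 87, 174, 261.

State at t = 0.7311 s:
  obj    pos=(+0.378,-0.016) vel=(+1.004,-0.321) ωy=+13.34

Key-timestep trajectory:
   step    t(s)  obj.x    obj.z    obj.vx   obj.vz 
     87  0.1828   +0.034  +0.094  +0.251  -0.080
    174  0.3655   +0.103  +0.072  +0.502  -0.160
    261  0.5483   +0.218  +0.036  +0.753  -0.240


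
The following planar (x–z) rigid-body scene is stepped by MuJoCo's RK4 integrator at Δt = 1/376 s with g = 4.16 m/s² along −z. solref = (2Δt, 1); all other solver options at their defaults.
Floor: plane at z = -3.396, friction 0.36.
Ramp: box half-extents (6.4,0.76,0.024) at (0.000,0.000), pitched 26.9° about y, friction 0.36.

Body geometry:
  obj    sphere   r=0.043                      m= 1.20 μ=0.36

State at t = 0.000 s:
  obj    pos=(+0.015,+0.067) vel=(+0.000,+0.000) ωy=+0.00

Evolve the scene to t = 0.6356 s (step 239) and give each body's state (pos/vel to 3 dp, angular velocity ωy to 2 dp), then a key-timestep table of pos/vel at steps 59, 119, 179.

State at t = 0.6356 s:
  obj    pos=(+0.257,-0.055) vel=(+0.762,-0.387) ωy=+19.87

Key-timestep trajectory:
   step    t(s)  obj.x    obj.z    obj.vx   obj.vz 
     59  0.1569   +0.030  +0.060  +0.188  -0.095
    119  0.3165   +0.075  +0.037  +0.379  -0.193
    179  0.4761   +0.151  -0.002  +0.571  -0.290


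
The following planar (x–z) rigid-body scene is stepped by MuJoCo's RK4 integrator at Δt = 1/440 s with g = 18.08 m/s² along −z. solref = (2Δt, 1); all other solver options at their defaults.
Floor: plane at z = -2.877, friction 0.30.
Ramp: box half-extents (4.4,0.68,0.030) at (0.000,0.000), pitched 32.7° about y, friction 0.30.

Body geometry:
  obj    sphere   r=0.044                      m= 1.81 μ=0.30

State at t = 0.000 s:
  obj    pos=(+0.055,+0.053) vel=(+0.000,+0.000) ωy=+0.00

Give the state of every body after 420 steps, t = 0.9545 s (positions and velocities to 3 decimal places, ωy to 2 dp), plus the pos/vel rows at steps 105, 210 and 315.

State at t = 0.9545 s:
  obj    pos=(+2.730,-1.665) vel=(+5.604,-3.598) ωy=+151.34

Key-timestep trajectory:
   step    t(s)  obj.x    obj.z    obj.vx   obj.vz 
    105  0.2386   +0.222  -0.055  +1.401  -0.900
    210  0.4773   +0.724  -0.377  +2.802  -1.799
    315  0.7159   +1.560  -0.913  +4.203  -2.698


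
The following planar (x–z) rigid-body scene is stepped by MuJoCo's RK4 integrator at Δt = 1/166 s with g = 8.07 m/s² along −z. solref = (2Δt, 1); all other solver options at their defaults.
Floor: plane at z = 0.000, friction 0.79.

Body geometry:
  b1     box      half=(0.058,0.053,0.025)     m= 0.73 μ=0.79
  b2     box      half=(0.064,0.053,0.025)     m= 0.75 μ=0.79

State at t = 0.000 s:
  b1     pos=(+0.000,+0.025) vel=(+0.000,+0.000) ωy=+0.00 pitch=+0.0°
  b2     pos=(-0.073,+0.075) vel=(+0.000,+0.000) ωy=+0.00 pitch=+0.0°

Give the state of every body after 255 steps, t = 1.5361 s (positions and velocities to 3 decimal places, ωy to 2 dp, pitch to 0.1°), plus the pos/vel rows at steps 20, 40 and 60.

State at t = 1.5361 s:
  b1     pos=(+0.001,+0.025) vel=(+0.000,+0.000) ωy=+0.00 pitch=+0.0°
  b2     pos=(-0.084,+0.060) vel=(+0.000,+0.000) ωy=+0.01 pitch=-39.6°

Key-timestep trajectory:
   step    t(s)  b1.x    b1.z    b1.vx   b1.vz   b2.x    b2.z    b2.vx   b2.vz 
     20  0.1205   +0.000  +0.025  +0.000  +0.000   -0.082  +0.067  -0.130  -0.165
     40  0.2410   +0.000  +0.025  +0.000  +0.000   -0.087  +0.062  +0.076  -0.034
     60  0.3614   +0.000  +0.025  +0.000  +0.000   -0.084  +0.060  +0.000  +0.000


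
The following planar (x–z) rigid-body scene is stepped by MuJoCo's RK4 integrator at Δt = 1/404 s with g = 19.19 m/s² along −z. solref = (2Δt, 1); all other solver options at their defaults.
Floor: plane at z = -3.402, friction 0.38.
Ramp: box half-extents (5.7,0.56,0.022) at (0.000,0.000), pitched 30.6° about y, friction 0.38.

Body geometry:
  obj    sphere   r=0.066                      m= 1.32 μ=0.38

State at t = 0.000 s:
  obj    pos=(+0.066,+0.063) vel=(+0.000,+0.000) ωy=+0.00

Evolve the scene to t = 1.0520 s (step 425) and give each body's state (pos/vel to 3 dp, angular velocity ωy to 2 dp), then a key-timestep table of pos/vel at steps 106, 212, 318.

State at t = 1.0520 s:
  obj    pos=(+3.389,-1.902) vel=(+6.318,-3.737) ωy=+111.21

Key-timestep trajectory:
   step    t(s)  obj.x    obj.z    obj.vx   obj.vz 
    106  0.2624   +0.273  -0.059  +1.576  -0.932
    212  0.5248   +0.893  -0.426  +3.152  -1.864
    318  0.7871   +1.927  -1.037  +4.727  -2.796


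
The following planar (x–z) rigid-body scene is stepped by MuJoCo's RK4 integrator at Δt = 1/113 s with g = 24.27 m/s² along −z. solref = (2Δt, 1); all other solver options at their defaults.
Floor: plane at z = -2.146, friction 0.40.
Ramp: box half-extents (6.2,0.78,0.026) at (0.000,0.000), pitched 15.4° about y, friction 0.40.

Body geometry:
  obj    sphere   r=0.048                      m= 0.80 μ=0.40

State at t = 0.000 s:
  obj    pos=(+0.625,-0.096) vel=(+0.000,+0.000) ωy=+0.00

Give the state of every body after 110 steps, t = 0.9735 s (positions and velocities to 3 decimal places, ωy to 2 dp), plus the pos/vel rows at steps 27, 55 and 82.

State at t = 0.9735 s:
  obj    pos=(+2.727,-0.675) vel=(+4.319,-1.190) ωy=+93.36

Key-timestep trajectory:
   step    t(s)  obj.x    obj.z    obj.vx   obj.vz 
     27  0.2389   +0.752  -0.130  +1.060  -0.292
     55  0.4867   +1.151  -0.240  +2.160  -0.595
     82  0.7257   +1.793  -0.417  +3.220  -0.887


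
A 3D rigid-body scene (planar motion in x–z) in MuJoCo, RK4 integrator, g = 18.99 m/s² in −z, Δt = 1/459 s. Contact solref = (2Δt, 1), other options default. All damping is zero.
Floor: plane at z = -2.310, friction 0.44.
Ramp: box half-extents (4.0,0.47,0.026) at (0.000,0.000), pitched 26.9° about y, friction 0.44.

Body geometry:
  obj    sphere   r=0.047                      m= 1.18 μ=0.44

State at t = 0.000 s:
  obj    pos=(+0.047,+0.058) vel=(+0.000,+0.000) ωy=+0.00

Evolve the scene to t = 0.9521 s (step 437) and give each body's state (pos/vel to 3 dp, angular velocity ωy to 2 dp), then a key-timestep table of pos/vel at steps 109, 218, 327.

State at t = 0.9521 s:
  obj    pos=(+2.528,-1.200) vel=(+5.211,-2.644) ωy=+124.31

Key-timestep trajectory:
   step    t(s)  obj.x    obj.z    obj.vx   obj.vz 
    109  0.2375   +0.201  -0.020  +1.300  -0.659
    218  0.4749   +0.664  -0.255  +2.599  -1.319
    327  0.7124   +1.436  -0.647  +3.899  -1.978
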